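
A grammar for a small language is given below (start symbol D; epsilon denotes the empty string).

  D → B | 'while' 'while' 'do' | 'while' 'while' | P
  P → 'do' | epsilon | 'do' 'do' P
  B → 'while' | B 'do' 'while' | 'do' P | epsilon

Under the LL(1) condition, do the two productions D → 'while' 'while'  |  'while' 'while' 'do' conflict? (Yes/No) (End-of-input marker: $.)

FIRST('while' 'while') = { 'while' } and FIRST('while' 'while' 'do') = { 'while' }.
Both contain 'while', so the two alternatives are not disjoint — LL(1) conflict.

Yes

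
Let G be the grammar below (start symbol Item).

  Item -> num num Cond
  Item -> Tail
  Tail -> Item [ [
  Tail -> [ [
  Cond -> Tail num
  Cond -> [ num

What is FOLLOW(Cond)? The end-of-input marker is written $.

In Item -> num num Cond: Cond is at the end, add FOLLOW(Item) = { $, [ }.
Union: FOLLOW(Cond) = { $, [ }.

{ $, [ }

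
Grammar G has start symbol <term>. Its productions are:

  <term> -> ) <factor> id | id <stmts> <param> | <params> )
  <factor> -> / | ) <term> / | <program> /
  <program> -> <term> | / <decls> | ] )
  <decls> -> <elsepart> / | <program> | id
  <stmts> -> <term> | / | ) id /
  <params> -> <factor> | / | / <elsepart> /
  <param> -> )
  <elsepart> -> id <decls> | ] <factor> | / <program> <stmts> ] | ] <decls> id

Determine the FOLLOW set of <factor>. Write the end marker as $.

{ ), /, id }

In <term> -> ) <factor> id: add FIRST(id) = { id }.
In <params> -> <factor>: <factor> is at the end, add FOLLOW(<params>) = { ) }.
In <elsepart> -> ] <factor>: <factor> is at the end, add FOLLOW(<elsepart>) = { / }.
Union: FOLLOW(<factor>) = { ), /, id }.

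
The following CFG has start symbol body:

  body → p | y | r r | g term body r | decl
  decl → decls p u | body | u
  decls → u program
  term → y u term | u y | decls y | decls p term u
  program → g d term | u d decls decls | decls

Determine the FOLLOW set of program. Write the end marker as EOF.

In decls → u program: program is at the end, add FOLLOW(decls) = { p, u, y }.
Union: FOLLOW(program) = { p, u, y }.

{ p, u, y }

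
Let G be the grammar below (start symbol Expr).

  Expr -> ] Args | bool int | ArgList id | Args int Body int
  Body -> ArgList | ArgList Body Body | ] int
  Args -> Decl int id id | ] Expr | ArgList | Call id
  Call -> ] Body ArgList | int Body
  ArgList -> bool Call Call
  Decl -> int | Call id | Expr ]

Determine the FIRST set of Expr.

{ ], bool, int }

Expr -> ] Args contributes {]}.
Expr -> bool int contributes {bool}.
From Expr -> ArgList id: add FIRST(ArgList) = { bool }.
From Expr -> Args int Body int: add FIRST(Args) = { ], bool, int }.
Union: FIRST(Expr) = { ], bool, int }.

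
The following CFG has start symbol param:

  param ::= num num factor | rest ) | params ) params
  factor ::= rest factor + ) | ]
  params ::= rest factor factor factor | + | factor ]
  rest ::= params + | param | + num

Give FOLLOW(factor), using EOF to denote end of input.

In param ::= num num factor: factor is at the end, add FOLLOW(param) = { EOF, ), +, ], num }.
In factor ::= rest factor + ): add FIRST(+ )) = { + }.
In params ::= rest factor factor factor: add FIRST(factor factor) = { +, ], num }.
In params ::= rest factor factor factor: add FIRST(factor) = { +, ], num }.
In params ::= rest factor factor factor: factor is at the end, add FOLLOW(params) = { EOF, ), +, ], num }.
In params ::= factor ]: add FIRST(]) = { ] }.
Union: FOLLOW(factor) = { EOF, ), +, ], num }.

{ EOF, ), +, ], num }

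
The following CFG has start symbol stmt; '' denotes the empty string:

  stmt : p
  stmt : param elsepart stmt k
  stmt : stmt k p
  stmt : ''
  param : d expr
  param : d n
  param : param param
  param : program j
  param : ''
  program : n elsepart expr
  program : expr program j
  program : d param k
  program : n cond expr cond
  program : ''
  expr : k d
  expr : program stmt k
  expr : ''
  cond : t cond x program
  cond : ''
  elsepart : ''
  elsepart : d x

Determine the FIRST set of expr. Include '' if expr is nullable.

{ d, j, k, n, p, '' }

expr : k d contributes {k}.
From expr : program stmt k: program, stmt nullable, take FIRST(program) ∪ FIRST(stmt) ∪ {k} = { d, j, k, n, p }.
expr : '' contributes ''.
Union: FIRST(expr) = { d, j, k, n, p, '' }.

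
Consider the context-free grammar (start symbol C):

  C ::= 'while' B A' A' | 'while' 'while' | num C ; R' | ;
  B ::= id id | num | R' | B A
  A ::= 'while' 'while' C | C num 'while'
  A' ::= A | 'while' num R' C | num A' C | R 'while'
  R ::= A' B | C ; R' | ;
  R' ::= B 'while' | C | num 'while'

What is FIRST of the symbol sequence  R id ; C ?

Add FIRST(R) = { 'while', ;, num }; R is not nullable, stop.

{ 'while', ;, num }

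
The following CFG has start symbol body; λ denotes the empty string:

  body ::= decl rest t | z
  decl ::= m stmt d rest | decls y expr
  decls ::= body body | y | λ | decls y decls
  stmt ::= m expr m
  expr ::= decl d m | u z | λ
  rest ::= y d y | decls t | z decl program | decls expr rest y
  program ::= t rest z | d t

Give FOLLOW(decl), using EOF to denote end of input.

{ d, m, t, u, y, z }

In body ::= decl rest t: add FIRST(rest t) = { m, t, u, y, z }.
In expr ::= decl d m: add FIRST(d m) = { d }.
In rest ::= z decl program: add FIRST(program) = { d, t }.
Union: FOLLOW(decl) = { d, m, t, u, y, z }.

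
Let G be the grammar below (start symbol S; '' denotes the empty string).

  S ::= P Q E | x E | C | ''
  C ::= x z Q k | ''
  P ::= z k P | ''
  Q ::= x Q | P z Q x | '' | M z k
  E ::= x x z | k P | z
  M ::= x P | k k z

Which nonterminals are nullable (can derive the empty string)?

{ C, P, Q, S }

Directly nullable (have an ''-production): S, C, P, Q.
No other nonterminal has a production whose RHS symbols are all nullable.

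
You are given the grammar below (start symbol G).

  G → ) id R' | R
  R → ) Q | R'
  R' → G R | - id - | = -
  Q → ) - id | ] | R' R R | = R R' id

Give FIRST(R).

{ ), -, = }

R → ) Q contributes {)}.
From R → R': add FIRST(R') = { ), -, = }.
Union: FIRST(R) = { ), -, = }.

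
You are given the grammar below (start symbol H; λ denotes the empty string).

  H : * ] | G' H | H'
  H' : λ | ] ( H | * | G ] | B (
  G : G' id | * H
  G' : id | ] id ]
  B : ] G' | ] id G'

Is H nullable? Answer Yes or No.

Yes

H : H' and each of H' is nullable, so H ⇒* λ.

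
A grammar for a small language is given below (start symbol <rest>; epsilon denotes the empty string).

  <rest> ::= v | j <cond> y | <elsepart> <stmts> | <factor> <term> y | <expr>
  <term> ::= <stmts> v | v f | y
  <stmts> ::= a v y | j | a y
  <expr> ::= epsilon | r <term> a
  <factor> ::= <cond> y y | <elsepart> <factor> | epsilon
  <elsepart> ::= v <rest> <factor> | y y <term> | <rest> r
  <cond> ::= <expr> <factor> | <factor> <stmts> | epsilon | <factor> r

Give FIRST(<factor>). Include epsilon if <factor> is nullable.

From <factor> ::= <cond> y y: <cond> nullable, take FIRST(<cond>) ∪ {y} = { a, j, r, v, y }.
From <factor> ::= <elsepart> <factor>: add FIRST(<elsepart>) = { a, j, r, v, y }.
<factor> ::= epsilon contributes epsilon.
Union: FIRST(<factor>) = { a, j, r, v, y, epsilon }.

{ a, j, r, v, y, epsilon }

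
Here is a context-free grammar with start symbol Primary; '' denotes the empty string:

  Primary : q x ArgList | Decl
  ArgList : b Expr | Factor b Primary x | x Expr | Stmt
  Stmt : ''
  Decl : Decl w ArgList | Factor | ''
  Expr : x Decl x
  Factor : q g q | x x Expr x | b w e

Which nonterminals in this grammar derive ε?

{ ArgList, Decl, Primary, Stmt }

Directly nullable (have an ''-production): Stmt, Decl.
ArgList : Stmt with every symbol nullable, so ArgList is nullable.
Primary : Decl with every symbol nullable, so Primary is nullable.
No other nonterminal has a production whose RHS symbols are all nullable.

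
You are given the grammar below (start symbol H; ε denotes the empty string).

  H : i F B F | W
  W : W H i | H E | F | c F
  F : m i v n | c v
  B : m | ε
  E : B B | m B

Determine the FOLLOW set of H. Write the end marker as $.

{ $, c, i, m }

H is the start symbol, so $ ∈ FOLLOW(H).
In W : W H i: add FIRST(i) = { i }.
In W : H E: add FIRST(E)\{ε} = { m }.
  Since E is nullable, also add FOLLOW(W) = { $, c, i, m }.
Union: FOLLOW(H) = { $, c, i, m }.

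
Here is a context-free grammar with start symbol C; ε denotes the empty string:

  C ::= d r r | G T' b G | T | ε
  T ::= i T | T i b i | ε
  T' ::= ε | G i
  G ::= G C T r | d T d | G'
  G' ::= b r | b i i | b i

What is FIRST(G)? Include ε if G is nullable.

From G ::= G C T r: add FIRST(G) = { b, d }.
G ::= d T d contributes {d}.
From G ::= G': add FIRST(G') = { b }.
Union: FIRST(G) = { b, d }.

{ b, d }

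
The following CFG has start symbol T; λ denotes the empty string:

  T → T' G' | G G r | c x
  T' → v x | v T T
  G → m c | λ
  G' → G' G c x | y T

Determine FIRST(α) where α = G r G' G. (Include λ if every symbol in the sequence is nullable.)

Add FIRST(G)\{λ} = { m }; G is nullable, continue.
r is a terminal; add {r} and stop.

{ m, r }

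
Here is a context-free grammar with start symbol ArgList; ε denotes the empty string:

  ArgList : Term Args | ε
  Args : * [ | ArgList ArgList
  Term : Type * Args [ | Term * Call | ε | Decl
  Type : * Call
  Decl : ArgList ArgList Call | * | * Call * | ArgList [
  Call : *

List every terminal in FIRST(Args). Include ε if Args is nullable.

Args : * [ contributes {*}.
From Args : ArgList ArgList: ArgList, ArgList nullable, take FIRST(ArgList) ∪ FIRST(ArgList) = { *, [ }; also ε since the whole RHS is nullable.
Union: FIRST(Args) = { *, [, ε }.

{ *, [, ε }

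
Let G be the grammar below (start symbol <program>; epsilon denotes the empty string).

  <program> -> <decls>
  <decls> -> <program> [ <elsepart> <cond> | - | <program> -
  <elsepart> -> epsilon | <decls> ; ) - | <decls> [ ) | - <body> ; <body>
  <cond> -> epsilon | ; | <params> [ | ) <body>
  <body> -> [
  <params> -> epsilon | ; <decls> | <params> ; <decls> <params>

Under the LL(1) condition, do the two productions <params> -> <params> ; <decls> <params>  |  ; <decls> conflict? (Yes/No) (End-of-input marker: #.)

FIRST(<params> ; <decls> <params>) = { ; } and FIRST(; <decls>) = { ; }.
Both contain ;, so the two alternatives are not disjoint — LL(1) conflict.

Yes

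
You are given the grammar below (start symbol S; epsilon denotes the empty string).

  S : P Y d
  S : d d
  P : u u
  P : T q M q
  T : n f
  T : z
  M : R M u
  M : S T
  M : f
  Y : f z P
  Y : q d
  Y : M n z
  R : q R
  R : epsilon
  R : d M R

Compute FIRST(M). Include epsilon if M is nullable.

{ d, f, n, q, u, z }

From M : R M u: R nullable, take FIRST(R) ∪ FIRST(M) = { d, f, n, q, u, z }.
From M : S T: add FIRST(S) = { d, n, u, z }.
M : f contributes {f}.
Union: FIRST(M) = { d, f, n, q, u, z }.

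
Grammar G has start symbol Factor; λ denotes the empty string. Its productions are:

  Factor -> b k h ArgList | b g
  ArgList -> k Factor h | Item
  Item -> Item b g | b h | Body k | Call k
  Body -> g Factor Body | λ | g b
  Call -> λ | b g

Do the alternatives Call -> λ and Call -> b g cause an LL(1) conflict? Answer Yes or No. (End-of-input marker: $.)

FIRST(λ) = { λ } and FIRST(b g) = { b }.
The first is nullable but FOLLOW(Call) = { k } is disjoint from FIRST of the second.

No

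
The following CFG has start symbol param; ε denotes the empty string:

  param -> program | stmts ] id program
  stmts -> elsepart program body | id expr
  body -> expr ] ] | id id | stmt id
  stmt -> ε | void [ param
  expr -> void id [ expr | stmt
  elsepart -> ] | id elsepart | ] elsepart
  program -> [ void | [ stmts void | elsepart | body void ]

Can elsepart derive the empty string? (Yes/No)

Nullable nonterminals: expr, stmt.
No production of elsepart has an RHS whose symbols are all nullable, so elsepart is not nullable.

No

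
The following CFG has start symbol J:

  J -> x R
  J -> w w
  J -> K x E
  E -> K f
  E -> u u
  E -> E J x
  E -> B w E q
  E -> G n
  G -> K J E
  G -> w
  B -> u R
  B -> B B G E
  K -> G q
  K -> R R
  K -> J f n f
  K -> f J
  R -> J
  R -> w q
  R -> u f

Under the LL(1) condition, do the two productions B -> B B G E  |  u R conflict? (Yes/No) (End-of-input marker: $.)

FIRST(B B G E) = { u } and FIRST(u R) = { u }.
Both contain u, so the two alternatives are not disjoint — LL(1) conflict.

Yes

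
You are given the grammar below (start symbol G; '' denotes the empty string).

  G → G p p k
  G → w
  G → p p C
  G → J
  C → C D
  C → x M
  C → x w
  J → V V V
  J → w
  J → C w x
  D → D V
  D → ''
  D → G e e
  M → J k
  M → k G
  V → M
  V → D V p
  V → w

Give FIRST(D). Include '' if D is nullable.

{ k, p, w, x, '' }

From D → D V: D nullable, take FIRST(D) ∪ FIRST(V) = { k, p, w, x }.
D → '' contributes ''.
From D → G e e: add FIRST(G) = { k, p, w, x }.
Union: FIRST(D) = { k, p, w, x, '' }.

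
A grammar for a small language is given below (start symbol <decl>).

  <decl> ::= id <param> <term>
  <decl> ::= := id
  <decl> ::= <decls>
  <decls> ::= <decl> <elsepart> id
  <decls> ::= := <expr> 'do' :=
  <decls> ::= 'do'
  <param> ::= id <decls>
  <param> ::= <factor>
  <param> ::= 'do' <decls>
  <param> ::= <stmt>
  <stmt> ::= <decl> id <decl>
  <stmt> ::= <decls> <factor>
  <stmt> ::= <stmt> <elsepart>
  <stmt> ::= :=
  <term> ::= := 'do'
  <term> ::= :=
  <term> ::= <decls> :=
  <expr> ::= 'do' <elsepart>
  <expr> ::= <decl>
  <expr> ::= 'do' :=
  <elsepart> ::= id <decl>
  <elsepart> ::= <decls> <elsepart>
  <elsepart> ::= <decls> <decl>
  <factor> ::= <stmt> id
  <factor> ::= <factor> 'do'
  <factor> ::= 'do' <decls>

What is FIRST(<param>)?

<param> ::= id <decls> contributes {id}.
From <param> ::= <factor>: add FIRST(<factor>) = { 'do', :=, id }.
<param> ::= 'do' <decls> contributes {'do'}.
From <param> ::= <stmt>: add FIRST(<stmt>) = { 'do', :=, id }.
Union: FIRST(<param>) = { 'do', :=, id }.

{ 'do', :=, id }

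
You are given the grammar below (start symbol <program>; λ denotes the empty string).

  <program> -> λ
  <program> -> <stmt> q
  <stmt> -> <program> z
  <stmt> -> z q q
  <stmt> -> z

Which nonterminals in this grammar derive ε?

Directly nullable (have an λ-production): <program>.
No other nonterminal has a production whose RHS symbols are all nullable.

{ <program> }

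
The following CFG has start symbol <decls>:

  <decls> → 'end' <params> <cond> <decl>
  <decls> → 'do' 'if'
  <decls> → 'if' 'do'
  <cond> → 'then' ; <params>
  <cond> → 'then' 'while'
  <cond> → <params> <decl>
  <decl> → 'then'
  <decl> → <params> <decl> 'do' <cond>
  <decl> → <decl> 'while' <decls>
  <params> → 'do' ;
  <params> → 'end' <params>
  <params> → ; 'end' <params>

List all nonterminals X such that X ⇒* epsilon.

No nonterminal has an empty production or an RHS whose symbols are all nullable.

{ } (none)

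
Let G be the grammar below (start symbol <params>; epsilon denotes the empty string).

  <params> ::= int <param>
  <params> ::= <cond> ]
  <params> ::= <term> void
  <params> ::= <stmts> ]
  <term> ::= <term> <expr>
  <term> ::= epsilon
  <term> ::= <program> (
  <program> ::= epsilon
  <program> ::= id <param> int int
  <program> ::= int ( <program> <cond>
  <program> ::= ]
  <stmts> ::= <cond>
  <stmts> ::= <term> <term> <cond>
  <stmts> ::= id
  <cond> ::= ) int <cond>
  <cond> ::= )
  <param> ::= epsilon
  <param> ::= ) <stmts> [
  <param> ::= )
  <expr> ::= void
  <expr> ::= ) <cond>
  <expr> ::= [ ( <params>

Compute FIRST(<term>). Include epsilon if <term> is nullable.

From <term> ::= <term> <expr>: <term> nullable, take FIRST(<term>) ∪ FIRST(<expr>) = { (, ), [, ], id, int, void }.
<term> ::= epsilon contributes epsilon.
From <term> ::= <program> (: <program> nullable, take FIRST(<program>) ∪ {(} = { (, ], id, int }.
Union: FIRST(<term>) = { (, ), [, ], id, int, void, epsilon }.

{ (, ), [, ], id, int, void, epsilon }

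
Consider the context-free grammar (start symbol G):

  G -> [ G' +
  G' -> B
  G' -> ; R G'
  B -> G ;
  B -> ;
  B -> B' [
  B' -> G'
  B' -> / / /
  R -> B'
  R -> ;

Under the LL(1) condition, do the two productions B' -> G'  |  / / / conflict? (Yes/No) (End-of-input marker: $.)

Yes

FIRST(G') = { /, ;, [ } and FIRST(/ / /) = { / }.
Both contain /, so the two alternatives are not disjoint — LL(1) conflict.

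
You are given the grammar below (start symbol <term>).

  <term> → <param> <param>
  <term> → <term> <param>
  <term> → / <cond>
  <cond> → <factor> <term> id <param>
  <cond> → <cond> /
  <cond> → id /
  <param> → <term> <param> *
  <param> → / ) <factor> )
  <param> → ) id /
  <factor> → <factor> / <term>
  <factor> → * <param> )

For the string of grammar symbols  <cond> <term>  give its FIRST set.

Add FIRST(<cond>) = { *, id }; <cond> is not nullable, stop.

{ *, id }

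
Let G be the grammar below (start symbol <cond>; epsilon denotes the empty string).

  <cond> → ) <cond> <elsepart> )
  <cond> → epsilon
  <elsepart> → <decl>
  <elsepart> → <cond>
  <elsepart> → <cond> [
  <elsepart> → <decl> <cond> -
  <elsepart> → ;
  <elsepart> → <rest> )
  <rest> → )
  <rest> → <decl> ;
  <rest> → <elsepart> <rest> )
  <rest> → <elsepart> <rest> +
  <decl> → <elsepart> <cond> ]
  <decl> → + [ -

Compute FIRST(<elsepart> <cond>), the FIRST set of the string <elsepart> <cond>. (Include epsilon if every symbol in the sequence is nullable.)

Add FIRST(<elsepart>)\{epsilon} = { ), +, ;, [, ] }; <elsepart> is nullable, continue.
Add FIRST(<cond>)\{epsilon} = { ) }; <cond> is nullable, continue.
Every symbol is nullable, so include epsilon.

{ ), +, ;, [, ], epsilon }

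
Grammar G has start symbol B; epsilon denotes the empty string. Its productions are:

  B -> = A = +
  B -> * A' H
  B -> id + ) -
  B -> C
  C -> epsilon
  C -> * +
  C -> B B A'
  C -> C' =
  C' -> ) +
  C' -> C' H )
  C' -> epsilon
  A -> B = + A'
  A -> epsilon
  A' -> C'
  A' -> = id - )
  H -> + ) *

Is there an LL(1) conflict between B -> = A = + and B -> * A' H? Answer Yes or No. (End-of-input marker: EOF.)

FIRST(= A = +) = { = } and FIRST(* A' H) = { * }.
The FIRST sets are disjoint and neither alternative is nullable — no conflict.

No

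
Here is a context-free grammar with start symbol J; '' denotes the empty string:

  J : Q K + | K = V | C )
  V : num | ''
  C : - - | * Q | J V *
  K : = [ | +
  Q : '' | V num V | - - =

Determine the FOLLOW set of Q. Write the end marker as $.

{ ), +, = }

In J : Q K +: add FIRST(K +) = { +, = }.
In C : * Q: Q is at the end, add FOLLOW(C) = { ) }.
Union: FOLLOW(Q) = { ), +, = }.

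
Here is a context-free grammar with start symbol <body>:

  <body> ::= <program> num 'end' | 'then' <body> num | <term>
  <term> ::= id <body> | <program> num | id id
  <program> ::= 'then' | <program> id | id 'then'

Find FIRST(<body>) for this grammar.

From <body> ::= <program> num 'end': add FIRST(<program>) = { 'then', id }.
<body> ::= 'then' <body> num contributes {'then'}.
From <body> ::= <term>: add FIRST(<term>) = { 'then', id }.
Union: FIRST(<body>) = { 'then', id }.

{ 'then', id }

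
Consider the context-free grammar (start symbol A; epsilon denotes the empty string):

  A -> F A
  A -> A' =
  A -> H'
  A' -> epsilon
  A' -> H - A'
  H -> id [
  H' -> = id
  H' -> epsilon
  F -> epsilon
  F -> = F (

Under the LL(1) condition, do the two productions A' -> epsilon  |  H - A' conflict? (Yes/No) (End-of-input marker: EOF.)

FIRST(epsilon) = { epsilon } and FIRST(H - A') = { id }.
The first is nullable but FOLLOW(A') = { = } is disjoint from FIRST of the second.

No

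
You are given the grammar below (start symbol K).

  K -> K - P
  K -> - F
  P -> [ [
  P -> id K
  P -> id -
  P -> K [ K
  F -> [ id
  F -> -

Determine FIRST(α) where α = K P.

{ - }

Add FIRST(K) = { - }; K is not nullable, stop.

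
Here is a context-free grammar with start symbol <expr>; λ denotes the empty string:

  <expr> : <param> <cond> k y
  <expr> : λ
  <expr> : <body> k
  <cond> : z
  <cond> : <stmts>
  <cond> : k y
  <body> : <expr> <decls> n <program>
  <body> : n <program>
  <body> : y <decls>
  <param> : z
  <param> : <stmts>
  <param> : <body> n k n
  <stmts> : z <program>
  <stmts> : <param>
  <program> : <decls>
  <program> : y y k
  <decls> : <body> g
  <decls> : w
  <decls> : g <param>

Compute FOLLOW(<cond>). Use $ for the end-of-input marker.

{ k }

In <expr> : <param> <cond> k y: add FIRST(k y) = { k }.
Union: FOLLOW(<cond>) = { k }.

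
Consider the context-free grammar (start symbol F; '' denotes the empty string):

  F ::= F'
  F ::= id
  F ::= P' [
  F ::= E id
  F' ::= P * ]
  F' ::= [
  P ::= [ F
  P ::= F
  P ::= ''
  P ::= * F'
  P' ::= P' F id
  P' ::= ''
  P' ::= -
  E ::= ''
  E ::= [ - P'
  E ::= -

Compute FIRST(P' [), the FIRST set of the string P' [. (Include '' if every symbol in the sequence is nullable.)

{ *, -, [, id }

Add FIRST(P')\{''} = { *, -, [, id }; P' is nullable, continue.
[ is a terminal; add {[} and stop.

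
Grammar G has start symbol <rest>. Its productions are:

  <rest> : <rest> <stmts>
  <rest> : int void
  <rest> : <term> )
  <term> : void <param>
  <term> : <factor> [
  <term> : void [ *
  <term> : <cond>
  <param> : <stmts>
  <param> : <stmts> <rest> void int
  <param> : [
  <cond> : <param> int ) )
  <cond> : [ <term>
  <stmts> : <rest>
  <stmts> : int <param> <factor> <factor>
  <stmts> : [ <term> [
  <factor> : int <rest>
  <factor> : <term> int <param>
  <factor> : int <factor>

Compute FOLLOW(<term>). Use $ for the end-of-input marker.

{ ), [, int }

In <rest> : <term> ): add FIRST()) = { ) }.
In <cond> : [ <term>: <term> is at the end, add FOLLOW(<cond>) = { ), [, int }.
In <stmts> : [ <term> [: add FIRST([) = { [ }.
In <factor> : <term> int <param>: add FIRST(int <param>) = { int }.
Union: FOLLOW(<term>) = { ), [, int }.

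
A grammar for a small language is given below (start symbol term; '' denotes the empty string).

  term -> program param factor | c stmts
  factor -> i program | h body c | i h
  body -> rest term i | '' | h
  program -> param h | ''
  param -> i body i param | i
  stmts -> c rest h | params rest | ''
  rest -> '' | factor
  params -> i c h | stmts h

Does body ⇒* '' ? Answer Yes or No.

Yes

body has an ''-production, so body ⇒ ''.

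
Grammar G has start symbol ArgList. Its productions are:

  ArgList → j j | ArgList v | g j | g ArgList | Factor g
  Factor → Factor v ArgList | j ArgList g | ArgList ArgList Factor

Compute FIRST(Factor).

From Factor → Factor v ArgList: add FIRST(Factor) = { g, j }.
Factor → j ArgList g contributes {j}.
From Factor → ArgList ArgList Factor: add FIRST(ArgList) = { g, j }.
Union: FIRST(Factor) = { g, j }.

{ g, j }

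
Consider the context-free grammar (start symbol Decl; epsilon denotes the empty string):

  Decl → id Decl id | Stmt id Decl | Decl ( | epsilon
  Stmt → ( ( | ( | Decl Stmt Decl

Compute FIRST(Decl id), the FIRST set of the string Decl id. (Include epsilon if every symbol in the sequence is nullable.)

Add FIRST(Decl)\{epsilon} = { (, id }; Decl is nullable, continue.
id is a terminal; add {id} and stop.

{ (, id }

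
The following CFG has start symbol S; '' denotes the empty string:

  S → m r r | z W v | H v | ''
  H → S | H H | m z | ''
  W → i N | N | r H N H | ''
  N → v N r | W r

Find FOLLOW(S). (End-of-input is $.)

{ $, i, m, r, v, z }

S is the start symbol, so $ ∈ FOLLOW(S).
In H → S: S is at the end, add FOLLOW(H) = { i, m, r, v, z }.
Union: FOLLOW(S) = { $, i, m, r, v, z }.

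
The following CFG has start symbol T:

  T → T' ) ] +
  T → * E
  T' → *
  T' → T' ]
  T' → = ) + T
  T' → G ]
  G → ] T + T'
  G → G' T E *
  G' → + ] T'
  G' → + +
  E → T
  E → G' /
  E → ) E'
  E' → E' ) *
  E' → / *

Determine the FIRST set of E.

{ ), *, +, =, ] }

From E → T: add FIRST(T) = { *, +, =, ] }.
From E → G' /: add FIRST(G') = { + }.
E → ) E' contributes {)}.
Union: FIRST(E) = { ), *, +, =, ] }.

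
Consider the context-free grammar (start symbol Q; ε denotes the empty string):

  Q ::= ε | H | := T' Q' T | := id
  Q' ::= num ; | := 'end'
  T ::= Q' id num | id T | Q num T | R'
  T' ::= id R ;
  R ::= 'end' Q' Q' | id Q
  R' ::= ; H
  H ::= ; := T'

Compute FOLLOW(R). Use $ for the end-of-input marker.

{ ; }

In T' ::= id R ;: add FIRST(;) = { ; }.
Union: FOLLOW(R) = { ; }.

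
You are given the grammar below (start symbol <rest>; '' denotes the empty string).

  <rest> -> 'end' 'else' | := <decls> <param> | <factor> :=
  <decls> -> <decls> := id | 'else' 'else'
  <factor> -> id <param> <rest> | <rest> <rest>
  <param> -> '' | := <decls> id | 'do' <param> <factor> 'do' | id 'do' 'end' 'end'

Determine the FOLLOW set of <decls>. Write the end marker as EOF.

In <rest> -> := <decls> <param>: add FIRST(<param>)\{''} = { 'do', :=, id }.
  Since <param> is nullable, also add FOLLOW(<rest>) = { EOF, 'do', 'end', :=, id }.
In <decls> -> <decls> := id: add FIRST(:= id) = { := }.
In <param> -> := <decls> id: add FIRST(id) = { id }.
Union: FOLLOW(<decls>) = { EOF, 'do', 'end', :=, id }.

{ EOF, 'do', 'end', :=, id }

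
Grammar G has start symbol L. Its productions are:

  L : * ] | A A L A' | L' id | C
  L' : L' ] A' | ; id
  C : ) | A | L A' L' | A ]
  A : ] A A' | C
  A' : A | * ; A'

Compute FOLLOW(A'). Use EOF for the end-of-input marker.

In L : A A L A': A' is at the end, add FOLLOW(L) = { EOF, ), *, ;, ] }.
In L' : L' ] A': A' is at the end, add FOLLOW(L') = { EOF, ), *, ;, ], id }.
In C : L A' L': add FIRST(L') = { ; }.
In A : ] A A': A' is at the end, add FOLLOW(A) = { EOF, ), *, ;, ], id }.
In A' : * ; A': A' is at the end, add FOLLOW(A') = { EOF, ), *, ;, ], id }.
Union: FOLLOW(A') = { EOF, ), *, ;, ], id }.

{ EOF, ), *, ;, ], id }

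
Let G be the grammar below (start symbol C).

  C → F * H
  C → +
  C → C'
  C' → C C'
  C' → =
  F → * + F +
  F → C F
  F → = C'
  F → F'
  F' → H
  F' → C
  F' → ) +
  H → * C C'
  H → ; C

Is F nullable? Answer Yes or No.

No nonterminal in this grammar is nullable.
No production of F has an RHS whose symbols are all nullable, so F is not nullable.

No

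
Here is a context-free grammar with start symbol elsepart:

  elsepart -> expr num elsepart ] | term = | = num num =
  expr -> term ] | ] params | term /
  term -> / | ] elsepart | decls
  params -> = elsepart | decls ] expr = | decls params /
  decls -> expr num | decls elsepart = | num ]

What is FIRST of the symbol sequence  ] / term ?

{ ] }

] is a terminal; add {]} and stop.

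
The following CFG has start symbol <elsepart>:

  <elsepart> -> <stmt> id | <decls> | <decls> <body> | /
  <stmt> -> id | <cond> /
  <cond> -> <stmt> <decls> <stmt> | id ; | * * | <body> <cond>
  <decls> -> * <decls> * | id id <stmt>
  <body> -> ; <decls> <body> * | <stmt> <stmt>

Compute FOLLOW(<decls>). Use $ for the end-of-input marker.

In <elsepart> -> <decls>: <decls> is at the end, add FOLLOW(<elsepart>) = { $ }.
In <elsepart> -> <decls> <body>: add FIRST(<body>) = { *, ;, id }.
In <cond> -> <stmt> <decls> <stmt>: add FIRST(<stmt>) = { *, ;, id }.
In <decls> -> * <decls> *: add FIRST(*) = { * }.
In <body> -> ; <decls> <body> *: add FIRST(<body> *) = { *, ;, id }.
Union: FOLLOW(<decls>) = { $, *, ;, id }.

{ $, *, ;, id }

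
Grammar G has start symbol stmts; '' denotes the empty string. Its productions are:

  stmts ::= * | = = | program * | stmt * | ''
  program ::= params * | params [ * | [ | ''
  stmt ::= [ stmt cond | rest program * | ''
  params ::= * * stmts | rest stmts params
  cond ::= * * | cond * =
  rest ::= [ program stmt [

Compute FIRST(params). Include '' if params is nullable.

{ *, [ }

params ::= * * stmts contributes {*}.
From params ::= rest stmts params: add FIRST(rest) = { [ }.
Union: FIRST(params) = { *, [ }.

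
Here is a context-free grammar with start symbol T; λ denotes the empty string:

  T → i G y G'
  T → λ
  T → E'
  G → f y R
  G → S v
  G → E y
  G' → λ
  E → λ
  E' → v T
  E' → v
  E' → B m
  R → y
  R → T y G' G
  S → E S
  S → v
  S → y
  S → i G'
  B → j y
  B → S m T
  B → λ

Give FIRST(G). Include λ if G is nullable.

G → f y R contributes {f}.
From G → S v: add FIRST(S) = { i, v, y }.
From G → E y: E nullable, take FIRST(E) ∪ {y} = { y }.
Union: FIRST(G) = { f, i, v, y }.

{ f, i, v, y }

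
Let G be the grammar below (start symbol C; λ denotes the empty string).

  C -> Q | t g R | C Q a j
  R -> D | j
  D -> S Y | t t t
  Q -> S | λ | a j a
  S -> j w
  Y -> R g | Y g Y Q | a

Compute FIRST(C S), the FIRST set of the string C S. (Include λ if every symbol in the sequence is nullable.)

Add FIRST(C)\{λ} = { a, j, t }; C is nullable, continue.
Add FIRST(S) = { j }; S is not nullable, stop.

{ a, j, t }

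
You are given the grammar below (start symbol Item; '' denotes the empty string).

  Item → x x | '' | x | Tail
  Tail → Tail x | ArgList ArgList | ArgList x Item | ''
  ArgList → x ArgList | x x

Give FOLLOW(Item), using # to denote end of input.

{ #, x }

Item is the start symbol, so # ∈ FOLLOW(Item).
In Tail → ArgList x Item: Item is at the end, add FOLLOW(Tail) = { #, x }.
Union: FOLLOW(Item) = { #, x }.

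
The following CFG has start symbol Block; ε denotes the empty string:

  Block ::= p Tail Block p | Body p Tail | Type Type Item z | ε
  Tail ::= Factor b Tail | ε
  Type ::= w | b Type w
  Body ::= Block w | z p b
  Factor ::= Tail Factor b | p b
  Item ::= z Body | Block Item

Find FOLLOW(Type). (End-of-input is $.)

In Block ::= Type Type Item z: add FIRST(Type Item z) = { b, w }.
In Block ::= Type Type Item z: add FIRST(Item z) = { b, p, w, z }.
In Type ::= b Type w: add FIRST(w) = { w }.
Union: FOLLOW(Type) = { b, p, w, z }.

{ b, p, w, z }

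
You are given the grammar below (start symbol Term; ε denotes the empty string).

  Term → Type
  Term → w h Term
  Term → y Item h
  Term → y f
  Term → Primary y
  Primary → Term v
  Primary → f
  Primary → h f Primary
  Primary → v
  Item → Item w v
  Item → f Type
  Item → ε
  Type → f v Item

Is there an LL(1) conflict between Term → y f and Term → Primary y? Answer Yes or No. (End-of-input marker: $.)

Yes

FIRST(y f) = { y } and FIRST(Primary y) = { f, h, v, w, y }.
Both contain y, so the two alternatives are not disjoint — LL(1) conflict.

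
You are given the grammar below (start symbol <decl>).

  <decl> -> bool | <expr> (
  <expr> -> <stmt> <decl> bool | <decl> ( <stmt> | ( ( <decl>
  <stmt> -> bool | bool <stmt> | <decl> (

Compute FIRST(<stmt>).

{ (, bool }

<stmt> -> bool contributes {bool}.
<stmt> -> bool <stmt> contributes {bool}.
From <stmt> -> <decl> (: add FIRST(<decl>) = { (, bool }.
Union: FIRST(<stmt>) = { (, bool }.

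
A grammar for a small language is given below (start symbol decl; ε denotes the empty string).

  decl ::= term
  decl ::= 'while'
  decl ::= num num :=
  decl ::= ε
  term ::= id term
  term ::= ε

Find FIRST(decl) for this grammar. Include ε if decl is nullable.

{ 'while', id, num, ε }

From decl ::= term: add FIRST(term) = { id, ε } (including ε since term is nullable).
decl ::= 'while' contributes {'while'}.
decl ::= num num := contributes {num}.
decl ::= ε contributes ε.
Union: FIRST(decl) = { 'while', id, num, ε }.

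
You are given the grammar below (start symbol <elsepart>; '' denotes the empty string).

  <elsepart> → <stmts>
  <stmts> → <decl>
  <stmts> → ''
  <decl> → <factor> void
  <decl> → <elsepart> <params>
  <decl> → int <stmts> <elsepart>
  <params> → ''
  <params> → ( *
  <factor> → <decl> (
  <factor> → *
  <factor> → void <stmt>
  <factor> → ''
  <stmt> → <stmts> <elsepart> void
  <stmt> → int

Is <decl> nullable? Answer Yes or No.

Yes

<decl> → <elsepart> <params> and each of <elsepart>, <params> is nullable, so <decl> ⇒* ''.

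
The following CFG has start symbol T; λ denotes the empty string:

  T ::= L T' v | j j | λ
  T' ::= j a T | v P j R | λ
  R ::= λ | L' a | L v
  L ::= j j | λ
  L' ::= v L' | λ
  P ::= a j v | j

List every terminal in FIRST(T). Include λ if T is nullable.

{ j, v, λ }

From T ::= L T' v: L, T' nullable, take FIRST(L) ∪ FIRST(T') ∪ {v} = { j, v }.
T ::= j j contributes {j}.
T ::= λ contributes λ.
Union: FIRST(T) = { j, v, λ }.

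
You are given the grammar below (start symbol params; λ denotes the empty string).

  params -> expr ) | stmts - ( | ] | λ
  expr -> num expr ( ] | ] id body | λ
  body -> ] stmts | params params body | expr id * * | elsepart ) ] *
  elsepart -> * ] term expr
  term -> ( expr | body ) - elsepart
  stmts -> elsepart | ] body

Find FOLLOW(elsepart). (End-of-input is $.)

{ (, ), -, ], id, num }

In body -> elsepart ) ] *: add FIRST() ] *) = { ) }.
In term -> body ) - elsepart: elsepart is at the end, add FOLLOW(term) = { (, ), -, ], id, num }.
In stmts -> elsepart: elsepart is at the end, add FOLLOW(stmts) = { (, ), -, ], id, num }.
Union: FOLLOW(elsepart) = { (, ), -, ], id, num }.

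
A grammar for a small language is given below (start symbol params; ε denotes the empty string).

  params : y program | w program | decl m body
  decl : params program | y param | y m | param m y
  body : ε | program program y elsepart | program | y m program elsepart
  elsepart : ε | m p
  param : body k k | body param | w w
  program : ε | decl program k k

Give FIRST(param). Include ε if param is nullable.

{ k, w, y }

From param : body k k: body nullable, take FIRST(body) ∪ {k} = { k, w, y }.
From param : body param: body nullable, take FIRST(body) ∪ FIRST(param) = { k, w, y }.
param : w w contributes {w}.
Union: FIRST(param) = { k, w, y }.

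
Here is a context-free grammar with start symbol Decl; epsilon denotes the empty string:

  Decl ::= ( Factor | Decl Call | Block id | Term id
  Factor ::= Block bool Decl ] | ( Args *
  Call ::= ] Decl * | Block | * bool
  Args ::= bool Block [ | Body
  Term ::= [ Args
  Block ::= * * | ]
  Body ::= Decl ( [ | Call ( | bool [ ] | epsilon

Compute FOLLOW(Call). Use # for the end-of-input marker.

{ #, (, *, ] }

In Decl ::= Decl Call: Call is at the end, add FOLLOW(Decl) = { #, (, *, ] }.
In Body ::= Call (: add FIRST(() = { ( }.
Union: FOLLOW(Call) = { #, (, *, ] }.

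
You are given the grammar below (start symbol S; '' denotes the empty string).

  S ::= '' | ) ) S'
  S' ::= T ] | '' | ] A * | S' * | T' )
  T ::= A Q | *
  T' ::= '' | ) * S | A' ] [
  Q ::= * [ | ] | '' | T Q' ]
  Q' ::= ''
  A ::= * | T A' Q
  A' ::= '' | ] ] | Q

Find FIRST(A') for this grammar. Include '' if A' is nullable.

{ *, ], '' }

A' ::= '' contributes ''.
A' ::= ] ] contributes {]}.
From A' ::= Q: add FIRST(Q) = { *, ], '' } (including '' since Q is nullable).
Union: FIRST(A') = { *, ], '' }.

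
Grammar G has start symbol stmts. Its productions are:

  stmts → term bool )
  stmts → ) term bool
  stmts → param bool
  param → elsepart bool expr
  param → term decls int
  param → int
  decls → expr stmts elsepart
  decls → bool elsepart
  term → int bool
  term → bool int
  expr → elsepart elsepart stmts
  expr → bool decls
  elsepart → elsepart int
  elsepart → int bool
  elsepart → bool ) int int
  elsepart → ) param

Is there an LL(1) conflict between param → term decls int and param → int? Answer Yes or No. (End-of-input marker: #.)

FIRST(term decls int) = { bool, int } and FIRST(int) = { int }.
Both contain int, so the two alternatives are not disjoint — LL(1) conflict.

Yes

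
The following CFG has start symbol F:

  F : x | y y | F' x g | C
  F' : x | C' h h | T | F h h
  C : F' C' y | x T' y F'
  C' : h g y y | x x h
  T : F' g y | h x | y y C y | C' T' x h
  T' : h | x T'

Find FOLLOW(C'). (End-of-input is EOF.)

{ h, x, y }

In F' : C' h h: add FIRST(h h) = { h }.
In C : F' C' y: add FIRST(y) = { y }.
In T : C' T' x h: add FIRST(T' x h) = { h, x }.
Union: FOLLOW(C') = { h, x, y }.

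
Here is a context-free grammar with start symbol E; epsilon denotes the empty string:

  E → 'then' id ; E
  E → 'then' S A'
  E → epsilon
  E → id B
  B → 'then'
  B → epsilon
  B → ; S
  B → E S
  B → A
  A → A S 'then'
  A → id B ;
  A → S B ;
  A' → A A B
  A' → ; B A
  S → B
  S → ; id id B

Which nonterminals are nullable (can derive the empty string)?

{ B, E, S }

Directly nullable (have an epsilon-production): E, B.
S → B with every symbol nullable, so S is nullable.
No other nonterminal has a production whose RHS symbols are all nullable.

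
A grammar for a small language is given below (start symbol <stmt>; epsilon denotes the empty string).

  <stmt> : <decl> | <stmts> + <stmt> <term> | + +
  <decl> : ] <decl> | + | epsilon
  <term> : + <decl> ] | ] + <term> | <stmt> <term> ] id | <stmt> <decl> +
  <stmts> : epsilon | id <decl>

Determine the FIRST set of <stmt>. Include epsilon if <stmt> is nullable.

From <stmt> : <decl>: add FIRST(<decl>) = { +, ], epsilon } (including epsilon since <decl> is nullable).
From <stmt> : <stmts> + <stmt> <term>: <stmts> nullable, take FIRST(<stmts>) ∪ {+} = { +, id }.
<stmt> : + + contributes {+}.
Union: FIRST(<stmt>) = { +, ], id, epsilon }.

{ +, ], id, epsilon }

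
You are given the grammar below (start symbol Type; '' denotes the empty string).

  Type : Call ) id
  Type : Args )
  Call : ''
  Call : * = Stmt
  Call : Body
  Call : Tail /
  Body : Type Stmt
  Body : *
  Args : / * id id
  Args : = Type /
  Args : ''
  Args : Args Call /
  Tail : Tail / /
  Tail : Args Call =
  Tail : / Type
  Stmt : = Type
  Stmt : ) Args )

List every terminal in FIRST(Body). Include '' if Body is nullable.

{ ), *, /, = }

From Body : Type Stmt: add FIRST(Type) = { ), *, /, = }.
Body : * contributes {*}.
Union: FIRST(Body) = { ), *, /, = }.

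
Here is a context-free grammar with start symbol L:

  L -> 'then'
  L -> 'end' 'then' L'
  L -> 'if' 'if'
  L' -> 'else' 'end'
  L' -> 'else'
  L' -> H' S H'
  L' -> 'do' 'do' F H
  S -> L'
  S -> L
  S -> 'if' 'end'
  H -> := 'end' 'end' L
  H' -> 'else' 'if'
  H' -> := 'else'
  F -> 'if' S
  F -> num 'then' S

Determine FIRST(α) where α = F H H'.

{ 'if', num }

Add FIRST(F) = { 'if', num }; F is not nullable, stop.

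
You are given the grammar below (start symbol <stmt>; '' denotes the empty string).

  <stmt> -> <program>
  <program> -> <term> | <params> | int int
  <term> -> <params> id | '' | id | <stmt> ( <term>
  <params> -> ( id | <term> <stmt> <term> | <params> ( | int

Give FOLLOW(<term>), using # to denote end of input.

{ #, (, id, int }

In <program> -> <term>: <term> is at the end, add FOLLOW(<program>) = { #, (, id, int }.
In <term> -> <stmt> ( <term>: <term> is at the end, add FOLLOW(<term>) = { #, (, id, int }.
In <params> -> <term> <stmt> <term>: add FIRST(<stmt> <term>)\{''} = { (, id, int }.
  Since <stmt> <term> is nullable, also add FOLLOW(<params>) = { #, (, id, int }.
In <params> -> <term> <stmt> <term>: <term> is at the end, add FOLLOW(<params>) = { #, (, id, int }.
Union: FOLLOW(<term>) = { #, (, id, int }.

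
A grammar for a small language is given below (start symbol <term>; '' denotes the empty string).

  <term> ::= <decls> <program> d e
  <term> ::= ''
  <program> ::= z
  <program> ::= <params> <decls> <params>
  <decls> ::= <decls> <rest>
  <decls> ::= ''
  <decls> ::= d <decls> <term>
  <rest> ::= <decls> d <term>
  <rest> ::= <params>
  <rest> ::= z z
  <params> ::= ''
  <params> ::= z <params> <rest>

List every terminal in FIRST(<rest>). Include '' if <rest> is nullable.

{ d, z, '' }

From <rest> ::= <decls> d <term>: <decls> nullable, take FIRST(<decls>) ∪ {d} = { d, z }.
From <rest> ::= <params>: add FIRST(<params>) = { z, '' } (including '' since <params> is nullable).
<rest> ::= z z contributes {z}.
Union: FIRST(<rest>) = { d, z, '' }.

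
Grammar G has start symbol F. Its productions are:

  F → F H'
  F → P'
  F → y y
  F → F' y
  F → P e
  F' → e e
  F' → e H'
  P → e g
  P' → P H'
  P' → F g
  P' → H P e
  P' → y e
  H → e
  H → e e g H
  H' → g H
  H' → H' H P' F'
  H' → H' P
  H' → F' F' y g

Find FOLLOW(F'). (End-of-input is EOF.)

In F → F' y: add FIRST(y) = { y }.
In H' → H' H P' F': F' is at the end, add FOLLOW(H') = { EOF, e, g, y }.
In H' → F' F' y g: add FIRST(F' y g) = { e }.
In H' → F' F' y g: add FIRST(y g) = { y }.
Union: FOLLOW(F') = { EOF, e, g, y }.

{ EOF, e, g, y }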